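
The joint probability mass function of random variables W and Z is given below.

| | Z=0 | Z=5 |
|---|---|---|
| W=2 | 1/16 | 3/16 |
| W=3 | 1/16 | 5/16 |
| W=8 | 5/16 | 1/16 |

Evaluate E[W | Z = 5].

29/9

P(Z = 5) = 9/16.
Summing W·P(W=x,Z=y) over the conditioning event gives 29/16.
E[W | Z = 5] = (29/16) / (9/16) = 29/9.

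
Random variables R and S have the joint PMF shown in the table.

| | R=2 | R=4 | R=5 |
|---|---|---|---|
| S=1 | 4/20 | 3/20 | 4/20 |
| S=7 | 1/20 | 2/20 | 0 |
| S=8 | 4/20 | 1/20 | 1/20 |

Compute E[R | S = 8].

P(S = 8) = 3/10.
Σ R·P over the event = 2·(4/20) + 4·(1/20) + 5·(1/20) = 17/20.
E[R | S = 8] = (17/20) / (3/10) = 17/6.

17/6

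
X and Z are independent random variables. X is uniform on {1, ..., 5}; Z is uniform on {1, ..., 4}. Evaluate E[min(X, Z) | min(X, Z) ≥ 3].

10/3

Outcomes with min(X, Z) ≥ 3: (3,3), (3,4), (4,3), (4,4), (5,3), (5,4), each with probability 1/20.
E[min(X, Z) | min(X, Z) ≥ 3] = (3 + 3 + 3 + 4 + 3 + 4) / 6 = 10/3.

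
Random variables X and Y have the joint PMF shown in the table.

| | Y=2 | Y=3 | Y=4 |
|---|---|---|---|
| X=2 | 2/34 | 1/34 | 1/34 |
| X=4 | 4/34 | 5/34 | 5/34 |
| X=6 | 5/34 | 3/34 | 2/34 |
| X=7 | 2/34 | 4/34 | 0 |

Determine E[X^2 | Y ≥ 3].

P(Y ≥ 3) = 21/34.
Σ X^2·P over the event = 4·(1/34) + 4·(1/34) + 16·(5/34) + 16·(5/34) + 36·(3/34) + 36·(2/34) + 49·(4/34) = 16.
E[X^2 | Y ≥ 3] = (16) / (21/34) = 544/21.

544/21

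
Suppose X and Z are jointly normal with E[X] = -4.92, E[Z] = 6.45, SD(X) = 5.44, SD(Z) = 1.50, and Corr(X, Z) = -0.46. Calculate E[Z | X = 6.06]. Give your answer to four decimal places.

5.0573

For a bivariate normal, E[Z | X=x] = μ_Z + ρ·(σ_Z/σ_X)·(x − μ_X).
E[Z | X=6.06] = 6.45 + (-0.46)·(1.50/5.44)·(6.06 − (-4.92)) = 6.45 + (-0.12684)·(10.98) = 5.0573.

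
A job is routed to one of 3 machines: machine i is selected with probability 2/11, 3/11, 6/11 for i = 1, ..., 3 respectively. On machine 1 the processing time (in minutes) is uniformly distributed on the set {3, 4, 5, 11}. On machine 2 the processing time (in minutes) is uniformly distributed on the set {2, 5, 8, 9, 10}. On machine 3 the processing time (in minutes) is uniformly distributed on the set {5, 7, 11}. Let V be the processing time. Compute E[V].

E[V | machine 1] = (3+4+5+11)/4 = 23/4.
E[V | machine 2] = (2+5+8+9+10)/5 = 34/5.
E[V | machine 3] = (5+7+11)/3 = 23/3.
E[V] = (2/11)·(23/4) + (3/11)·(34/5) + (6/11)·(23/3) = 779/110.

779/110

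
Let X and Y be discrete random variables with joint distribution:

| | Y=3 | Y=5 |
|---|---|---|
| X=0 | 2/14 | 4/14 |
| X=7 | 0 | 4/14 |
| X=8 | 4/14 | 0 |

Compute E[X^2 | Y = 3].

128/3

P(Y = 3) = 3/7.
Σ X^2·P over the event = 0·(2/14) + 64·(4/14) = 128/7.
E[X^2 | Y = 3] = (128/7) / (3/7) = 128/3.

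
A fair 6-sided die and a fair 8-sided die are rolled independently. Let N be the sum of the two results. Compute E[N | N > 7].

P(N > 7) = 9/16.
Σ over the event: 8·1/8 + 9·1/8 + 10·5/48 + 11·1/12 + 12·1/16 + 13·1/24 + 14·1/48 = 17/3.
E[N | N > 7] = (17/3) / (9/16) = 272/27.

272/27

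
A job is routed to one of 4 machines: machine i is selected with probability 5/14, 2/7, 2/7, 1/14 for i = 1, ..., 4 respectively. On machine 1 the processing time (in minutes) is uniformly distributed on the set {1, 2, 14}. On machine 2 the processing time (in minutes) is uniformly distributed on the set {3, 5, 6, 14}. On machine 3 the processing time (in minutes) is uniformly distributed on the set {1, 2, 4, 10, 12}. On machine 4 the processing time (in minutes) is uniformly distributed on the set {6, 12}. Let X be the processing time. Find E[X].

664/105

E[X | machine 1] = (1+2+14)/3 = 17/3.
E[X | machine 2] = (3+5+6+14)/4 = 7.
E[X | machine 3] = (1+2+4+10+12)/5 = 29/5.
E[X | machine 4] = (6+12)/2 = 9.
E[X] = (5/14)·(17/3) + (2/7)·(7) + (2/7)·(29/5) + (1/14)·(9) = 664/105.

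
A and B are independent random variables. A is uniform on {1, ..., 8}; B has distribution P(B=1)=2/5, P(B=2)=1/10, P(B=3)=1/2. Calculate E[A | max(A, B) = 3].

P(max(A, B) = 3) = 1/4.
Summing A·P(x,y) over outcomes with max(A, B) = 3 gives 9/16.
E[A | max(A, B) = 3] = (9/16) / (1/4) = 9/4.

9/4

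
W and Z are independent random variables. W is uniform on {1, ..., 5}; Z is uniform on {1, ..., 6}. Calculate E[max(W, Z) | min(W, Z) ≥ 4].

Outcomes with min(W, Z) ≥ 4: (4,4), (4,5), (4,6), (5,4), (5,5), (5,6), each with probability 1/30.
E[max(W, Z) | min(W, Z) ≥ 4] = (4 + 5 + 6 + 5 + 5 + 6) / 6 = 31/6.

31/6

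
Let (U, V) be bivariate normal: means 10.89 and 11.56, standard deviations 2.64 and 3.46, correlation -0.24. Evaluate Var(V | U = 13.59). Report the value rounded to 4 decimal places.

The conditional variance in a bivariate normal is σ_V²(1 − ρ²), independent of x.
Var(V | U=13.59) = (3.46)²·(1 − (-0.24)²) = 11.9716·0.9424 = 11.2820.

11.2820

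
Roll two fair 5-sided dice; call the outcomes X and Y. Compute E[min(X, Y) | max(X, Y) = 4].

Outcomes with max(X, Y) = 4: (1,4), (2,4), (3,4), (4,1), (4,2), (4,3), (4,4), each with probability 1/25.
E[min(X, Y) | max(X, Y) = 4] = (1 + 2 + 3 + 1 + 2 + 3 + 4) / 7 = 16/7.

16/7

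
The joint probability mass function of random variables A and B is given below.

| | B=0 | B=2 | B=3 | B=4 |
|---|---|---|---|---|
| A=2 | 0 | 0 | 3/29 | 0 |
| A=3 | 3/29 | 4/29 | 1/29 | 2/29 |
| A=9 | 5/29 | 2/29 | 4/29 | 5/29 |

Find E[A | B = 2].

5

P(B = 2) = 6/29.
Σ A·P over the event = 3·(4/29) + 9·(2/29) = 30/29.
E[A | B = 2] = (30/29) / (6/29) = 5.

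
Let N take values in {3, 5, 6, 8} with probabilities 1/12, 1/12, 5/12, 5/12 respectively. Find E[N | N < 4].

3

P(N < 4) = 1/12.
Σ over the event: 3·1/12 = 1/4.
E[N | N < 4] = (1/4) / (1/12) = 3.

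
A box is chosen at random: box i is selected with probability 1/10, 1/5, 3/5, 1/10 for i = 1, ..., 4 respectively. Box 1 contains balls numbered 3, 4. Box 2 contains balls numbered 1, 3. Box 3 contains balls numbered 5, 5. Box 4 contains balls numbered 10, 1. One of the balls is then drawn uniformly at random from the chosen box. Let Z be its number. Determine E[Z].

E[Z | box 1] = (3+4)/2 = 7/2.
E[Z | box 2] = (1+3)/2 = 2.
E[Z | box 3] = (5+5)/2 = 5.
E[Z | box 4] = (10+1)/2 = 11/2.
E[Z] = (1/10)·(7/2) + (1/5)·(2) + (3/5)·(5) + (1/10)·(11/2) = 43/10.

43/10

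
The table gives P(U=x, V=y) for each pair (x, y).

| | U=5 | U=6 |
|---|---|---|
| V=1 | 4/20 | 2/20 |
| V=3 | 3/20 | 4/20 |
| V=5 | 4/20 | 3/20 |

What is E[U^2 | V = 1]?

P(V = 1) = 3/10.
Σ U^2·P over the event = 25·(4/20) + 36·(2/20) = 43/5.
E[U^2 | V = 1] = (43/5) / (3/10) = 86/3.

86/3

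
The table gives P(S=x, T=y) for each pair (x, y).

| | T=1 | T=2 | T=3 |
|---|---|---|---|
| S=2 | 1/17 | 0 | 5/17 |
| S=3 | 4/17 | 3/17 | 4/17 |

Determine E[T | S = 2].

P(S = 2) = 6/17.
Σ T·P over the event = 1·(1/17) + 3·(5/17) = 16/17.
E[T | S = 2] = (16/17) / (6/17) = 8/3.

8/3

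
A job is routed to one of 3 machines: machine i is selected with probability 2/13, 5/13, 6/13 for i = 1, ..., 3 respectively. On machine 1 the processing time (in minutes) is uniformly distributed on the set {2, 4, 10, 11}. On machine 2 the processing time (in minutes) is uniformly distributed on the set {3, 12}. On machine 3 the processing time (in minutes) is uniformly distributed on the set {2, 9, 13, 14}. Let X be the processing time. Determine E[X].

108/13

E[X | machine 1] = (2+4+10+11)/4 = 27/4.
E[X | machine 2] = (3+12)/2 = 15/2.
E[X | machine 3] = (2+9+13+14)/4 = 19/2.
By the law of total expectation,
E[X] = (2/13)·(27/4) + (5/13)·(15/2) + (6/13)·(19/2) = 108/13.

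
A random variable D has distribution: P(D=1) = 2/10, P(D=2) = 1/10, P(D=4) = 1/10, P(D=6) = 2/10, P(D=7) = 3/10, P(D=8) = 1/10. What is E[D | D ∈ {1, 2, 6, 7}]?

37/8

P(D ∈ {1, 2, 6, 7}) = 4/5.
Σ over the event: 1·1/5 + 2·1/10 + 6·1/5 + 7·3/10 = 37/10.
E[D | D ∈ {1, 2, 6, 7}] = (37/10) / (4/5) = 37/8.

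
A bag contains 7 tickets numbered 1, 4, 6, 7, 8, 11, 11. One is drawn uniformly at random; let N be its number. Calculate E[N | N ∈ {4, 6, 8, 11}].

P(N ∈ {4, 6, 8, 11}) = 5/7.
Σ over the event: 4·1/7 + 6·1/7 + 8·1/7 + 11·2/7 = 40/7.
E[N | N ∈ {4, 6, 8, 11}] = (40/7) / (5/7) = 8.

8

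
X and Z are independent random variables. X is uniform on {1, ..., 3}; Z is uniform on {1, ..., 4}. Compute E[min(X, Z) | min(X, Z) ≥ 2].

7/3

P(min(X, Z) ≥ 2) = 1/2.
Summing min(X,Z)·P(x,y) over outcomes with min(X, Z) ≥ 2 gives 7/6.
E[min(X, Z) | min(X, Z) ≥ 2] = (7/6) / (1/2) = 7/3.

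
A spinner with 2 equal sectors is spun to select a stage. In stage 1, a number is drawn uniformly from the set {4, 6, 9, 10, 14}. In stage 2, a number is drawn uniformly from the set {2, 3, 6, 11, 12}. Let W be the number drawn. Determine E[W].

E[W | stage 1] = (4+6+9+10+14)/5 = 43/5.
E[W | stage 2] = (2+3+6+11+12)/5 = 34/5.
E[W] = (1/2)·(43/5) + (1/2)·(34/5) = 77/10.

77/10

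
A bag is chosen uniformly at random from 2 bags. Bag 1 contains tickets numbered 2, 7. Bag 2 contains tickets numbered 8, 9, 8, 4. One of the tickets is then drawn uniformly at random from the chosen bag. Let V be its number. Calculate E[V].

E[V | bag 1] = (2+7)/2 = 9/2.
E[V | bag 2] = (8+9+8+4)/4 = 29/4.
E[V] = (1/2)·(9/2) + (1/2)·(29/4) = 47/8.

47/8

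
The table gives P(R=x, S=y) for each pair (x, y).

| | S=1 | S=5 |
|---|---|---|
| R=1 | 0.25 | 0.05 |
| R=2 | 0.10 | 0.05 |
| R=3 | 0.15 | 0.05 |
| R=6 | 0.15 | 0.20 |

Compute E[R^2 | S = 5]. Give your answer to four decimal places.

P(S = 5) = 0.35.
Σ R^2·P over the event = 1·(0.05) + 4·(0.05) + 9·(0.05) + 36·(0.20) = 7.90.
E[R^2 | S = 5] = (7.90) / (0.35) = 22.5714.

22.5714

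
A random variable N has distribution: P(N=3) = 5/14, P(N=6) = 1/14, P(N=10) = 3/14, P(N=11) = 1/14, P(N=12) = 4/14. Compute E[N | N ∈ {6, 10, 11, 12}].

95/9

P(N ∈ {6, 10, 11, 12}) = 9/14.
Σ over the event: 6·1/14 + 10·3/14 + 11·1/14 + 12·2/7 = 95/14.
E[N | N ∈ {6, 10, 11, 12}] = (95/14) / (9/14) = 95/9.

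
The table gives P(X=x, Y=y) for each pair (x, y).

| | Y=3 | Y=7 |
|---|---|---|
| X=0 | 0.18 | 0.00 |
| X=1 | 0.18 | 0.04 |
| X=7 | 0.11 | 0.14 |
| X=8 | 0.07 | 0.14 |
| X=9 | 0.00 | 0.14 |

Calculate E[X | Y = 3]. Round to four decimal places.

P(Y = 3) = 0.54.
Σ X·P over the event = 0·(0.18) + 1·(0.18) + 7·(0.11) + 8·(0.07) = 1.51.
E[X | Y = 3] = (1.51) / (0.54) = 2.7963.

2.7963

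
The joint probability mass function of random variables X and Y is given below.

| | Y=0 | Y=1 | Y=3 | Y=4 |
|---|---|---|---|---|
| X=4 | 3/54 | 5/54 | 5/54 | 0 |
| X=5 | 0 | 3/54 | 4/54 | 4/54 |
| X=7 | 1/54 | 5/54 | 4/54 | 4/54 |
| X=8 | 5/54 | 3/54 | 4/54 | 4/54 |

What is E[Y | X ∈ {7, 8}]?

32/15

P(X ∈ {7, 8}) = 5/9.
Σ Y·P over the event = 0·(1/54) + 1·(5/54) + 3·(4/54) + 4·(4/54) + 0·(5/54) + 1·(3/54) + 3·(4/54) + 4·(4/54) = 32/27.
E[Y | X ∈ {7, 8}] = (32/27) / (5/9) = 32/15.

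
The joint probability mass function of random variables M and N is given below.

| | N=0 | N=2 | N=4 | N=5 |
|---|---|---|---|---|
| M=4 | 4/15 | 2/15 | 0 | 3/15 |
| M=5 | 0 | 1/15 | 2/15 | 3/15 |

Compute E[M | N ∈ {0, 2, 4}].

13/3

P(N ∈ {0, 2, 4}) = 3/5.
Σ M·P over the event = 4·(4/15) + 4·(2/15) + 5·(1/15) + 5·(2/15) = 13/5.
E[M | N ∈ {0, 2, 4}] = (13/5) / (3/5) = 13/3.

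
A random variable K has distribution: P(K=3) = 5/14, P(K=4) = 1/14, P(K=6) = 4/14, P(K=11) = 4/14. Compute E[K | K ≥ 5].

17/2

P(K ≥ 5) = 4/7.
Σ over the event: 6·2/7 + 11·2/7 = 34/7.
E[K | K ≥ 5] = (34/7) / (4/7) = 17/2.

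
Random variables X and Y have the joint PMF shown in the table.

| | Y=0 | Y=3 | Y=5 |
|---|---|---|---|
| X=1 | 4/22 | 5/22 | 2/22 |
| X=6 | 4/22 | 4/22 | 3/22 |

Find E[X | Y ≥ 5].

4

P(Y ≥ 5) = 5/22.
Summing X·P(X=x,Y=y) over the conditioning event gives 10/11.
E[X | Y ≥ 5] = (10/11) / (5/22) = 4.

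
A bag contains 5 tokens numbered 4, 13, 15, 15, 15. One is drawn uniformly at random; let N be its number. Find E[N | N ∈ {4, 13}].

P(N ∈ {4, 13}) = 2/5.
Σ over the event: 4·1/5 + 13·1/5 = 17/5.
E[N | N ∈ {4, 13}] = (17/5) / (2/5) = 17/2.

17/2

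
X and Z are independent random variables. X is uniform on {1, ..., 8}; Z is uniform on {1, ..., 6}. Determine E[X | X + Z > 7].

160/27

P(X + Z > 7) = 9/16.
Summing X·P(x,y) over outcomes with X + Z > 7 gives 10/3.
E[X | X + Z > 7] = (10/3) / (9/16) = 160/27.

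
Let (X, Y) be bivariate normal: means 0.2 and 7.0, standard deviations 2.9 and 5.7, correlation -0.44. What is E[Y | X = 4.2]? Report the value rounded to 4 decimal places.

3.5407

E[Y | X=x] = μ_Y + ρ(σ_Y/σ_X)(x − μ_X) for jointly normal variables.
E[Y | X=4.2] = 7.0 + (-0.44)·(5.7/2.9)·(4.2 − (0.2)) = 7.0 + (-0.86483)·(4) = 3.5407.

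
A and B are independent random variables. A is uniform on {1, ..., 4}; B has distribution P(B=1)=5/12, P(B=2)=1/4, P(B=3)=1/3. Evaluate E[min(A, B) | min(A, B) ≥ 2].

P(min(A, B) ≥ 2) = 7/16.
Summing min(A,B)·P(x,y) over outcomes with min(A, B) ≥ 2 gives 25/24.
E[min(A, B) | min(A, B) ≥ 2] = (25/24) / (7/16) = 50/21.

50/21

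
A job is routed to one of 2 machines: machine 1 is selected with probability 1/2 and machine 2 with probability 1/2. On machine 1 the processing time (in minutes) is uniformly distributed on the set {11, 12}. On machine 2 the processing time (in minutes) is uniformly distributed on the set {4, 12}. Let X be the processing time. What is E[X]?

E[X | machine 1] = (11+12)/2 = 23/2.
E[X | machine 2] = (4+12)/2 = 8.
By the law of total expectation,
E[X] = (1/2)·(23/2) + (1/2)·(8) = 39/4.

39/4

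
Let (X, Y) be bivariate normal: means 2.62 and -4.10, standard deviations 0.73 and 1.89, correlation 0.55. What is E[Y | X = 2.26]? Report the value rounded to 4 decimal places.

The regression of Y on X has slope ρ·σ_Y/σ_X and passes through (μ_X, μ_Y).
E[Y | X=2.26] = -4.10 + (0.55)·(1.89/0.73)·(2.26 − (2.62)) = -4.10 + (1.424)·(-0.36) = -4.6126.

-4.6126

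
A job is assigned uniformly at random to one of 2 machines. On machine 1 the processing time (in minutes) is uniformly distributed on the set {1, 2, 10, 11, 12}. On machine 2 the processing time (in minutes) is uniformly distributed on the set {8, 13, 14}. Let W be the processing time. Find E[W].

283/30

E[W | machine 1] = (1+2+10+11+12)/5 = 36/5.
E[W | machine 2] = (8+13+14)/3 = 35/3.
By the law of total expectation,
E[W] = (1/2)·(36/5) + (1/2)·(35/3) = 283/30.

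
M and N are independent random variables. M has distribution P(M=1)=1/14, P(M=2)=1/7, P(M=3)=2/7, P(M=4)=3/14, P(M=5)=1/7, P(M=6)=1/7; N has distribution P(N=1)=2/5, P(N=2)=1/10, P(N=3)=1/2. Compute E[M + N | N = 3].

93/14

P(N = 3) = 1/2.
Summing (M+N)·P(x,y) over outcomes with N = 3 gives 93/28.
E[M + N | N = 3] = (93/28) / (1/2) = 93/14.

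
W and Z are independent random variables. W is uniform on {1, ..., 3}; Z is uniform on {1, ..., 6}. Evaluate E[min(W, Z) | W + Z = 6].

2

Outcomes with W + Z = 6: (1,5), (2,4), (3,3), each with probability 1/18.
E[min(W, Z) | W + Z = 6] = (1 + 2 + 3) / 3 = 2.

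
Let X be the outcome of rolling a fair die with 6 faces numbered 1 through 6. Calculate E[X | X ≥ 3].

Given X ≥ 3, X is equally likely to be any of {3, 4, 5, 6}.
E[X | X ≥ 3] = (3 + 4 + 5 + 6) / 4 = 9/2.

9/2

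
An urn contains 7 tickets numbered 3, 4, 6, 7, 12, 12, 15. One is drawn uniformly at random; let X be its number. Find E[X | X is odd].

P(X is odd) = 3/7.
Σ over the event: 3·1/7 + 7·1/7 + 15·1/7 = 25/7.
E[X | X is odd] = (25/7) / (3/7) = 25/3.

25/3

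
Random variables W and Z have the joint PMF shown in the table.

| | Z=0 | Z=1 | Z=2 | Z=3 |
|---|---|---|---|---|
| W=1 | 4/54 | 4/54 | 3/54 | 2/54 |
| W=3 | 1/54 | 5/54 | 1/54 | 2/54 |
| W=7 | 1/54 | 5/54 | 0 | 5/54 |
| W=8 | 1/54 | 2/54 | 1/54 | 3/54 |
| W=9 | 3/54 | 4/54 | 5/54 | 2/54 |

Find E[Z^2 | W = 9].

P(W = 9) = 7/27.
Σ Z^2·P over the event = 0·(3/54) + 1·(4/54) + 4·(5/54) + 9·(2/54) = 7/9.
E[Z^2 | W = 9] = (7/9) / (7/27) = 3.

3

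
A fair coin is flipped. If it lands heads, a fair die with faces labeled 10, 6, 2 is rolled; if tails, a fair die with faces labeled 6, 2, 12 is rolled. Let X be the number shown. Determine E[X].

19/3

E[X | heads] = (10+6+2)/3 = 6.
E[X | tails] = (6+2+12)/3 = 20/3.
By the law of total expectation,
E[X] = (1/2)·(6) + (1/2)·(20/3) = 19/3.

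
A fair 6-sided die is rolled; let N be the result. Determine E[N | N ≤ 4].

Given N ≤ 4, N is equally likely to be any of {1, 2, 3, 4}.
E[N | N ≤ 4] = (1 + 2 + 3 + 4) / 4 = 5/2.

5/2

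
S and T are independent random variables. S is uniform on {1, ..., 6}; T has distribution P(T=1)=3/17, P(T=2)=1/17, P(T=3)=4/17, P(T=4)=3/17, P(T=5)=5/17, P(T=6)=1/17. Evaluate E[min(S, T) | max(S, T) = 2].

P(max(S, T) = 2) = 5/102.
Summing min(S,T)·P(x,y) over outcomes with max(S, T) = 2 gives 1/17.
E[min(S, T) | max(S, T) = 2] = (1/17) / (5/102) = 6/5.

6/5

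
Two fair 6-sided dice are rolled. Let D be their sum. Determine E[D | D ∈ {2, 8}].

7

P(D ∈ {2, 8}) = 1/6.
Σ over the event: 2·1/36 + 8·5/36 = 7/6.
E[D | D ∈ {2, 8}] = (7/6) / (1/6) = 7.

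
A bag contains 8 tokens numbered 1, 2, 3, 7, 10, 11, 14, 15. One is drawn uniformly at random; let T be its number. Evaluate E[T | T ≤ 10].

23/5

P(T ≤ 10) = 5/8.
Σ over the event: 1·1/8 + 2·1/8 + 3·1/8 + 7·1/8 + 10·1/8 = 23/8.
E[T | T ≤ 10] = (23/8) / (5/8) = 23/5.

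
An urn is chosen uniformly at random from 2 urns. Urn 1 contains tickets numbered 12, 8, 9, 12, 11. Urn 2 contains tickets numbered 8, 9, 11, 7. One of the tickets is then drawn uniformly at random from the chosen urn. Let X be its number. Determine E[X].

E[X | urn 1] = (12+8+9+12+11)/5 = 52/5.
E[X | urn 2] = (8+9+11+7)/4 = 35/4.
E[X] = (1/2)·(52/5) + (1/2)·(35/4) = 383/40.

383/40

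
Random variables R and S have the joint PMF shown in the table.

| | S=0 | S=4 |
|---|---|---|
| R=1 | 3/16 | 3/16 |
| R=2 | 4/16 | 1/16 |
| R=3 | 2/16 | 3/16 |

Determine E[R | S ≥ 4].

P(S ≥ 4) = 7/16.
Σ R·P over the event = 1·(3/16) + 2·(1/16) + 3·(3/16) = 7/8.
E[R | S ≥ 4] = (7/8) / (7/16) = 2.

2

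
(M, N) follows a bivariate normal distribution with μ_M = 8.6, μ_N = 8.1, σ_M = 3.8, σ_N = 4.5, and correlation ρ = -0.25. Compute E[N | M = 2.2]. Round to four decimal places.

For a bivariate normal, E[N | M=x] = μ_N + ρ·(σ_N/σ_M)·(x − μ_M).
E[N | M=2.2] = 8.1 + (-0.25)·(4.5/3.8)·(2.2 − (8.6)) = 8.1 + (-0.29605)·(-6.4) = 9.9947.

9.9947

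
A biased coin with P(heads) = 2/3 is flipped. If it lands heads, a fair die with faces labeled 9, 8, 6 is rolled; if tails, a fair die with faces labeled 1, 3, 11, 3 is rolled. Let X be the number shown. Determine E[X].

E[X | heads] = (9+8+6)/3 = 23/3.
E[X | tails] = (1+3+11+3)/4 = 9/2.
By the law of total expectation,
E[X] = (2/3)·(23/3) + (1/3)·(9/2) = 119/18.

119/18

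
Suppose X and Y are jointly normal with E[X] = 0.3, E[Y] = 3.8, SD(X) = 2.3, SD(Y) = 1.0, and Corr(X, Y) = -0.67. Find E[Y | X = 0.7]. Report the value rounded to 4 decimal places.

3.6835

For a bivariate normal, E[Y | X=x] = μ_Y + ρ·(σ_Y/σ_X)·(x − μ_X).
E[Y | X=0.7] = 3.8 + (-0.67)·(1.0/2.3)·(0.7 − (0.3)) = 3.8 + (-0.2913)·(0.4) = 3.6835.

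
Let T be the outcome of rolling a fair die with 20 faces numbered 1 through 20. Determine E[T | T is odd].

Given T is odd, T is equally likely to be any of {1, 3, 5, 7, 9, 11, 13, 15, 17, 19}.
E[T | T is odd] = (1 + 3 + 5 + 7 + 9 + 11 + 13 + 15 + 17 + 19) / 10 = 10.

10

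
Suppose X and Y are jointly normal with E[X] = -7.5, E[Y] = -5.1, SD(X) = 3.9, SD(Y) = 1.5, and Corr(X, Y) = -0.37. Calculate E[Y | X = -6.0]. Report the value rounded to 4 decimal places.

For a bivariate normal, E[Y | X=x] = μ_Y + ρ·(σ_Y/σ_X)·(x − μ_X).
E[Y | X=-6.0] = -5.1 + (-0.37)·(1.5/3.9)·(-6.0 − (-7.5)) = -5.1 + (-0.14231)·(1.5) = -5.3135.

-5.3135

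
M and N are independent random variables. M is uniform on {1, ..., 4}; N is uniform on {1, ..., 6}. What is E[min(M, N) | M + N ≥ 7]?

Outcomes with M + N ≥ 7: (1,6), (2,5), (2,6), (3,4), (3,5), (3,6), (4,3), (4,4), (4,5), (4,6), each with probability 1/24.
E[min(M, N) | M + N ≥ 7] = (1 + 2 + 2 + 3 + 3 + 3 + 3 + 4 + 4 + 4) / 10 = 29/10.

29/10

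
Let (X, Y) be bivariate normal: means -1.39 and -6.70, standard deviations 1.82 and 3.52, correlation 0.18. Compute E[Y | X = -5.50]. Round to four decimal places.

E[Y | X=x] = μ_Y + ρ(σ_Y/σ_X)(x − μ_X) for jointly normal variables.
E[Y | X=-5.50] = -6.70 + (0.18)·(3.52/1.82)·(-5.50 − (-1.39)) = -6.70 + (0.34813)·(-4.11) = -8.1308.

-8.1308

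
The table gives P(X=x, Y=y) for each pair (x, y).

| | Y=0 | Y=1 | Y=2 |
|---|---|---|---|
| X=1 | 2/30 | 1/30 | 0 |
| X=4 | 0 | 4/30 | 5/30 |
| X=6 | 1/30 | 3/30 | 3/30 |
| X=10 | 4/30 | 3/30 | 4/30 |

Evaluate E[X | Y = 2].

13/2

P(Y = 2) = 2/5.
Summing X·P(X=x,Y=y) over the conditioning event gives 13/5.
E[X | Y = 2] = (13/5) / (2/5) = 13/2.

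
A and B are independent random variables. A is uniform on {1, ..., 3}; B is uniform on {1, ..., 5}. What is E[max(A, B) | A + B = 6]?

4

P(A + B = 6) = 1/5.
Summing max(A,B)·P(x,y) over outcomes with A + B = 6 gives 4/5.
E[max(A, B) | A + B = 6] = (4/5) / (1/5) = 4.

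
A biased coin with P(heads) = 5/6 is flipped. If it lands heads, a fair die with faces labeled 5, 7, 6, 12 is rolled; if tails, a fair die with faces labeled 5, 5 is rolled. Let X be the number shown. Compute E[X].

E[X | heads] = (5+7+6+12)/4 = 15/2.
E[X | tails] = (5+5)/2 = 5.
By the law of total expectation,
E[X] = (5/6)·(15/2) + (1/6)·(5) = 85/12.

85/12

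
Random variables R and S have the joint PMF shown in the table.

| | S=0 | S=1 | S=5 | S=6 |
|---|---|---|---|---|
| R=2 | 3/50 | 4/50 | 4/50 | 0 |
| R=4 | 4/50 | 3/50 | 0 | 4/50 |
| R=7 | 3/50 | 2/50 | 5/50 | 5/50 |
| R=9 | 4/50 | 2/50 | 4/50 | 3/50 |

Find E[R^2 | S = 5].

45

P(S = 5) = 13/50.
Σ R^2·P over the event = 4·(4/50) + 49·(5/50) + 81·(4/50) = 117/10.
E[R^2 | S = 5] = (117/10) / (13/50) = 45.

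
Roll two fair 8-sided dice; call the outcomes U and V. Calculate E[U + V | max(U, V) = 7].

140/13

P(max(U, V) = 7) = 13/64.
Summing (U+V)·P(x,y) over outcomes with max(U, V) = 7 gives 35/16.
E[U + V | max(U, V) = 7] = (35/16) / (13/64) = 140/13.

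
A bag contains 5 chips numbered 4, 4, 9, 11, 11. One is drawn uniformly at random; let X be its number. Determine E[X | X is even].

P(X is even) = 2/5.
Σ over the event: 4·2/5 = 8/5.
E[X | X is even] = (8/5) / (2/5) = 4.

4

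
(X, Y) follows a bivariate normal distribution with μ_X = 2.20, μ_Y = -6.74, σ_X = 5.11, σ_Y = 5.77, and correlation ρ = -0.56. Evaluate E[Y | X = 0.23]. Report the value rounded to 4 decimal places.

E[Y | X=x] = μ_Y + ρ(σ_Y/σ_X)(x − μ_X) for jointly normal variables.
E[Y | X=0.23] = -6.74 + (-0.56)·(5.77/5.11)·(0.23 − (2.20)) = -6.74 + (-0.63233)·(-1.97) = -5.4943.

-5.4943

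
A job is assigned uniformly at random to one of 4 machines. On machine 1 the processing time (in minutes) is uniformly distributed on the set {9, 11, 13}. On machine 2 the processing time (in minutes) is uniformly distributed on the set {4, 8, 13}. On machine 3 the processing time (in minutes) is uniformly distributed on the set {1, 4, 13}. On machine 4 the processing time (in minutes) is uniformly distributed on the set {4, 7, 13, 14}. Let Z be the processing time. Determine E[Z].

E[Z | machine 1] = (9+11+13)/3 = 11.
E[Z | machine 2] = (4+8+13)/3 = 25/3.
E[Z | machine 3] = (1+4+13)/3 = 6.
E[Z | machine 4] = (4+7+13+14)/4 = 19/2.
E[Z] = (1/4)·(11) + (1/4)·(25/3) + (1/4)·(6) + (1/4)·(19/2) = 209/24.

209/24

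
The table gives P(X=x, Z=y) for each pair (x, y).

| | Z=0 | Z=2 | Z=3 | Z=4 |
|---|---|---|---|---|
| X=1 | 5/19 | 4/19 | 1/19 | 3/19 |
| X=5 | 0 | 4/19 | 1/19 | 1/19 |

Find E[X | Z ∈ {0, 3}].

11/7

P(Z ∈ {0, 3}) = 7/19.
Summing X·P(X=x,Z=y) over the conditioning event gives 11/19.
E[X | Z ∈ {0, 3}] = (11/19) / (7/19) = 11/7.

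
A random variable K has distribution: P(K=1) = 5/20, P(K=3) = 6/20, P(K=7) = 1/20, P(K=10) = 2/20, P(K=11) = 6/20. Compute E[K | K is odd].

P(K is odd) = 9/10.
Σ over the event: 1·1/4 + 3·3/10 + 7·1/20 + 11·3/10 = 24/5.
E[K | K is odd] = (24/5) / (9/10) = 16/3.

16/3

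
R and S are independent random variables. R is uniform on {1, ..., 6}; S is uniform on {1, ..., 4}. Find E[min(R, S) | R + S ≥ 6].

37/14

P(R + S ≥ 6) = 7/12.
Summing min(R,S)·P(x,y) over outcomes with R + S ≥ 6 gives 37/24.
E[min(R, S) | R + S ≥ 6] = (37/24) / (7/12) = 37/14.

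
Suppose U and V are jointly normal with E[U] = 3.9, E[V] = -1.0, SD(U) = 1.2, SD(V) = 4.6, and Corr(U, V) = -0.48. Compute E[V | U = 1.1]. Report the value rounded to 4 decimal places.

The regression of V on U has slope ρ·σ_V/σ_U and passes through (μ_U, μ_V).
E[V | U=1.1] = -1.0 + (-0.48)·(4.6/1.2)·(1.1 − (3.9)) = -1.0 + (-1.84)·(-2.8) = 4.1520.

4.1520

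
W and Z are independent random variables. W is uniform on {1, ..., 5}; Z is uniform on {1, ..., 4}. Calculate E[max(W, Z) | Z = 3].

18/5

Outcomes with Z = 3: (1,3), (2,3), (3,3), (4,3), (5,3), each with probability 1/20.
E[max(W, Z) | Z = 3] = (3 + 3 + 3 + 4 + 5) / 5 = 18/5.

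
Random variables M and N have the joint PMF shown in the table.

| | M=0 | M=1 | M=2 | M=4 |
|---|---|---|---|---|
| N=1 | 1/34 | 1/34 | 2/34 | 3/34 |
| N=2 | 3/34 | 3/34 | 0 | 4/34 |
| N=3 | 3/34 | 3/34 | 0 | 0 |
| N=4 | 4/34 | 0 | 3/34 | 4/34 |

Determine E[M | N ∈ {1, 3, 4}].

7/4

P(N ∈ {1, 3, 4}) = 12/17.
Summing M·P(M=x,N=y) over the conditioning event gives 21/17.
E[M | N ∈ {1, 3, 4}] = (21/17) / (12/17) = 7/4.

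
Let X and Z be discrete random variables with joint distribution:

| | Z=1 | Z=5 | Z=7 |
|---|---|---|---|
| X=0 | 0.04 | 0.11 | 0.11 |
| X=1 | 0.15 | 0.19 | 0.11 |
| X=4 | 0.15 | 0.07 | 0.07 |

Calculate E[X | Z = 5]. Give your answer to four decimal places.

P(Z = 5) = 0.37.
Σ X·P over the event = 0·(0.11) + 1·(0.19) + 4·(0.07) = 0.47.
E[X | Z = 5] = (0.47) / (0.37) = 1.2703.

1.2703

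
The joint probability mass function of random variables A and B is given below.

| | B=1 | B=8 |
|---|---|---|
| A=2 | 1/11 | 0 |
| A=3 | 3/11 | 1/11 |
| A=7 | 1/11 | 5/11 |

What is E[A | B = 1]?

18/5

P(B = 1) = 5/11.
Σ A·P over the event = 2·(1/11) + 3·(3/11) + 7·(1/11) = 18/11.
E[A | B = 1] = (18/11) / (5/11) = 18/5.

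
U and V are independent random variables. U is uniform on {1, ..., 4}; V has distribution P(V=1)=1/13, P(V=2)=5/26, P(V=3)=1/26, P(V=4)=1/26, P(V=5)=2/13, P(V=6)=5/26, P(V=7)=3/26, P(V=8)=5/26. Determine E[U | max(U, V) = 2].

19/12

P(max(U, V) = 2) = 3/26.
Summing U·P(x,y) over outcomes with max(U, V) = 2 gives 19/104.
E[U | max(U, V) = 2] = (19/104) / (3/26) = 19/12.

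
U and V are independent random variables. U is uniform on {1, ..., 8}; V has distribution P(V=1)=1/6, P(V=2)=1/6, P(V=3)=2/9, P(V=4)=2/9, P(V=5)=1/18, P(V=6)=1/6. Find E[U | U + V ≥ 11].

191/27

P(U + V ≥ 11) = 3/16.
Summing U·P(x,y) over outcomes with U + V ≥ 11 gives 191/144.
E[U | U + V ≥ 11] = (191/144) / (3/16) = 191/27.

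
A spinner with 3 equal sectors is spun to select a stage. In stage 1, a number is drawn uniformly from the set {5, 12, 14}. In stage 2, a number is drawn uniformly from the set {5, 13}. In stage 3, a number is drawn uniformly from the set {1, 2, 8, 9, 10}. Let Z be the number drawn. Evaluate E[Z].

76/9

E[Z | stage 1] = (5+12+14)/3 = 31/3.
E[Z | stage 2] = (5+13)/2 = 9.
E[Z | stage 3] = (1+2+8+9+10)/5 = 6.
By the law of total expectation,
E[Z] = (1/3)·(31/3) + (1/3)·(9) + (1/3)·(6) = 76/9.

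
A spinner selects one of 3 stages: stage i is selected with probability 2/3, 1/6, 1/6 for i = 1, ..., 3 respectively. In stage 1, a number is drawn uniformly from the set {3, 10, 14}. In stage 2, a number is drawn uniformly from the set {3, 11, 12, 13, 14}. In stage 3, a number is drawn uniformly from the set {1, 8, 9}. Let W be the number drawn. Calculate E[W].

263/30

E[W | stage 1] = (3+10+14)/3 = 9.
E[W | stage 2] = (3+11+12+13+14)/5 = 53/5.
E[W | stage 3] = (1+8+9)/3 = 6.
By the law of total expectation,
E[W] = (2/3)·(9) + (1/6)·(53/5) + (1/6)·(6) = 263/30.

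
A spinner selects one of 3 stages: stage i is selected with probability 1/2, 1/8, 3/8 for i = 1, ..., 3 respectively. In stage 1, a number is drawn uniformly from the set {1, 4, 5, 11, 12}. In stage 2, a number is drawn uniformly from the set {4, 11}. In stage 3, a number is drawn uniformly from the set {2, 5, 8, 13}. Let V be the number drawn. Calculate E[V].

549/80

E[V | stage 1] = (1+4+5+11+12)/5 = 33/5.
E[V | stage 2] = (4+11)/2 = 15/2.
E[V | stage 3] = (2+5+8+13)/4 = 7.
By the law of total expectation,
E[V] = (1/2)·(33/5) + (1/8)·(15/2) + (3/8)·(7) = 549/80.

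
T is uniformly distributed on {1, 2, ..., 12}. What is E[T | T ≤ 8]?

Given T ≤ 8, T is equally likely to be any of {1, 2, 3, 4, 5, 6, 7, 8}.
E[T | T ≤ 8] = (1 + 2 + 3 + 4 + 5 + 6 + 7 + 8) / 8 = 9/2.

9/2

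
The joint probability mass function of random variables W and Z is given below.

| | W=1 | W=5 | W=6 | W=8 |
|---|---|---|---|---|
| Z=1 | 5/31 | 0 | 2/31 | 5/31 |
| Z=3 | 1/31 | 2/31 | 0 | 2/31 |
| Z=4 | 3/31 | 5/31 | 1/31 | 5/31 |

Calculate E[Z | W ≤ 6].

P(W ≤ 6) = 19/31.
Σ Z·P over the event = 1·(5/31) + 3·(1/31) + 4·(3/31) + 3·(2/31) + 4·(5/31) + 1·(2/31) + 4·(1/31) = 52/31.
E[Z | W ≤ 6] = (52/31) / (19/31) = 52/19.

52/19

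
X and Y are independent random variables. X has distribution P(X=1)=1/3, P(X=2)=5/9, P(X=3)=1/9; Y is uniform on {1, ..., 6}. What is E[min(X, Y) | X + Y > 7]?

P(X + Y > 7) = 7/54.
Summing min(X,Y)·P(x,y) over outcomes with X + Y > 7 gives 8/27.
E[min(X, Y) | X + Y > 7] = (8/27) / (7/54) = 16/7.

16/7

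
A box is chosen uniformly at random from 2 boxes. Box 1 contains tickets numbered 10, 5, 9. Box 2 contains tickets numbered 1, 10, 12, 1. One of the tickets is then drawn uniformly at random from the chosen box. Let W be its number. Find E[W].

E[W | box 1] = (10+5+9)/3 = 8.
E[W | box 2] = (1+10+12+1)/4 = 6.
E[W] = (1/2)·(8) + (1/2)·(6) = 7.

7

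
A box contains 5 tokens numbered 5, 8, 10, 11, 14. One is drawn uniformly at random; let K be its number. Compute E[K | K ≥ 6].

43/4

P(K ≥ 6) = 4/5.
Σ over the event: 8·1/5 + 10·1/5 + 11·1/5 + 14·1/5 = 43/5.
E[K | K ≥ 6] = (43/5) / (4/5) = 43/4.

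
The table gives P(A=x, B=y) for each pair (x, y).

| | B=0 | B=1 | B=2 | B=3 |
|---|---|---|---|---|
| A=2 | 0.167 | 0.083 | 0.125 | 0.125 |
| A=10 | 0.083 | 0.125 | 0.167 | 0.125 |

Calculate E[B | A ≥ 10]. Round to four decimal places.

P(A ≥ 10) = 0.500.
Summing B·P(A=x,B=y) over the conditioning event gives 0.834.
E[B | A ≥ 10] = (0.834) / (0.500) = 1.6680.

1.6680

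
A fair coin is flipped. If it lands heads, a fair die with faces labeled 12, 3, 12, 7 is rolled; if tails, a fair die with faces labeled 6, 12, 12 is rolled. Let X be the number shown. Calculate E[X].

E[X | heads] = (12+3+12+7)/4 = 17/2.
E[X | tails] = (6+12+12)/3 = 10.
E[X] = (1/2)·(17/2) + (1/2)·(10) = 37/4.

37/4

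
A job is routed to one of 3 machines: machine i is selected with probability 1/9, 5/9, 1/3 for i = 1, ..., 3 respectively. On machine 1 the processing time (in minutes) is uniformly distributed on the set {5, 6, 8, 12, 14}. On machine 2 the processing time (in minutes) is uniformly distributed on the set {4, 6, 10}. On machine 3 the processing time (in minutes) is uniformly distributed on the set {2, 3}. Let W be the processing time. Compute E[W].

E[W | machine 1] = (5+6+8+12+14)/5 = 9.
E[W | machine 2] = (4+6+10)/3 = 20/3.
E[W | machine 3] = (2+3)/2 = 5/2.
By the law of total expectation,
E[W] = (1/9)·(9) + (5/9)·(20/3) + (1/3)·(5/2) = 299/54.

299/54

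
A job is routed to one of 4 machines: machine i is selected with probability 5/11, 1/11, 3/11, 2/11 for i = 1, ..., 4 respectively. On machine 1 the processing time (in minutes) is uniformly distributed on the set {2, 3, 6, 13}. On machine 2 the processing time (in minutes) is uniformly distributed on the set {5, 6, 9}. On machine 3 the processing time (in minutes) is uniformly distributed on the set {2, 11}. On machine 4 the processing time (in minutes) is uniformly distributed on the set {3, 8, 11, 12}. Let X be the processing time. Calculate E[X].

439/66

E[X | machine 1] = (2+3+6+13)/4 = 6.
E[X | machine 2] = (5+6+9)/3 = 20/3.
E[X | machine 3] = (2+11)/2 = 13/2.
E[X | machine 4] = (3+8+11+12)/4 = 17/2.
By the law of total expectation,
E[X] = (5/11)·(6) + (1/11)·(20/3) + (3/11)·(13/2) + (2/11)·(17/2) = 439/66.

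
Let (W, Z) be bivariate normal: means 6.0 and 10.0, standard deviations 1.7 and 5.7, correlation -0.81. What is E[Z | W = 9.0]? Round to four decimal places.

1.8524

For a bivariate normal, E[Z | W=x] = μ_Z + ρ·(σ_Z/σ_W)·(x − μ_W).
E[Z | W=9.0] = 10.0 + (-0.81)·(5.7/1.7)·(9.0 − (6.0)) = 10.0 + (-2.71588)·(3) = 1.8524.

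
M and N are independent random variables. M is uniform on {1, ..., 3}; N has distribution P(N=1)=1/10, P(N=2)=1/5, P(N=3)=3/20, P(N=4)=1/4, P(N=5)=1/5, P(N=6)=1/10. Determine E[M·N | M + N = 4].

31/9

P(M + N = 4) = 3/20.
Summing MN·P(x,y) over outcomes with M + N = 4 gives 31/60.
E[M·N | M + N = 4] = (31/60) / (3/20) = 31/9.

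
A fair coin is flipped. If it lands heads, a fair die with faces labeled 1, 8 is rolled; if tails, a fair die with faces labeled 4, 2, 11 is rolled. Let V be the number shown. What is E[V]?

61/12

E[V | heads] = (1+8)/2 = 9/2.
E[V | tails] = (4+2+11)/3 = 17/3.
By the law of total expectation,
E[V] = (1/2)·(9/2) + (1/2)·(17/3) = 61/12.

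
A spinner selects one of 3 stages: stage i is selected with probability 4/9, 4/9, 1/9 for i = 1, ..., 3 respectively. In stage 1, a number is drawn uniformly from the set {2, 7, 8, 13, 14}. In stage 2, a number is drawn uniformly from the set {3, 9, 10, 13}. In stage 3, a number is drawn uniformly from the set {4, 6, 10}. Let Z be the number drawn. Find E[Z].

E[Z | stage 1] = (2+7+8+13+14)/5 = 44/5.
E[Z | stage 2] = (3+9+10+13)/4 = 35/4.
E[Z | stage 3] = (4+6+10)/3 = 20/3.
E[Z] = (4/9)·(44/5) + (4/9)·(35/4) + (1/9)·(20/3) = 1153/135.

1153/135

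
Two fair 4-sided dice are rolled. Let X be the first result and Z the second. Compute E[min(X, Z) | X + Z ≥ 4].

27/13

P(X + Z ≥ 4) = 13/16.
Summing min(X,Z)·P(x,y) over outcomes with X + Z ≥ 4 gives 27/16.
E[min(X, Z) | X + Z ≥ 4] = (27/16) / (13/16) = 27/13.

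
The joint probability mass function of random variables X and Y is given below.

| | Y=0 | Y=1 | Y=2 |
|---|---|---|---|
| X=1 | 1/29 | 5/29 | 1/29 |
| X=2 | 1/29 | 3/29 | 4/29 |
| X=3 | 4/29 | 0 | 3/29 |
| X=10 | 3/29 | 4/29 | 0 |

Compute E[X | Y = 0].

5

P(Y = 0) = 9/29.
Σ X·P over the event = 1·(1/29) + 2·(1/29) + 3·(4/29) + 10·(3/29) = 45/29.
E[X | Y = 0] = (45/29) / (9/29) = 5.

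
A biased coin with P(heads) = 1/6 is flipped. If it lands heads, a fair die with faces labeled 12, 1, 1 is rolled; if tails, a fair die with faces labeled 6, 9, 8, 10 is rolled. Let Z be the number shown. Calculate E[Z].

551/72

E[Z | heads] = (12+1+1)/3 = 14/3.
E[Z | tails] = (6+9+8+10)/4 = 33/4.
By the law of total expectation,
E[Z] = (1/6)·(14/3) + (5/6)·(33/4) = 551/72.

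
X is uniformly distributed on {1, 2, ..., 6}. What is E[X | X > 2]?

Given X > 2, X is equally likely to be any of {3, 4, 5, 6}.
E[X | X > 2] = (3 + 4 + 5 + 6) / 4 = 9/2.

9/2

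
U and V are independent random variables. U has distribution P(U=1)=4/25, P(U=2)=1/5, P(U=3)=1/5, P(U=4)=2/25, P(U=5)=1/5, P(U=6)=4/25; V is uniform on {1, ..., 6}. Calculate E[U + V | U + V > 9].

257/24

P(U + V > 9) = 4/25.
Summing (U+V)·P(x,y) over outcomes with U + V > 9 gives 257/150.
E[U + V | U + V > 9] = (257/150) / (4/25) = 257/24.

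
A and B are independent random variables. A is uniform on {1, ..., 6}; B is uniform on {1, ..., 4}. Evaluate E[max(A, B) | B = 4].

9/2

Outcomes with B = 4: (1,4), (2,4), (3,4), (4,4), (5,4), (6,4), each with probability 1/24.
E[max(A, B) | B = 4] = (4 + 4 + 4 + 4 + 5 + 6) / 6 = 9/2.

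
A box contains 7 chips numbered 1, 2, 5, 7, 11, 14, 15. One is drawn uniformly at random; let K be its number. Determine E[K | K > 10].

40/3

P(K > 10) = 3/7.
Σ over the event: 11·1/7 + 14·1/7 + 15·1/7 = 40/7.
E[K | K > 10] = (40/7) / (3/7) = 40/3.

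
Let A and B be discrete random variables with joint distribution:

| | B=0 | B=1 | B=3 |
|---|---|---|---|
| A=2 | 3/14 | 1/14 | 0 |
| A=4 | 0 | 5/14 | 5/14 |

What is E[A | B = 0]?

P(B = 0) = 3/14.
Σ A·P over the event = 2·(3/14) = 3/7.
E[A | B = 0] = (3/7) / (3/14) = 2.

2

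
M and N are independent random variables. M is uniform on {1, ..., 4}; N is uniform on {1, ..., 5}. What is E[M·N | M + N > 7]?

17

P(M + N > 7) = 3/20.
Summing MN·P(x,y) over outcomes with M + N > 7 gives 51/20.
E[M·N | M + N > 7] = (51/20) / (3/20) = 17.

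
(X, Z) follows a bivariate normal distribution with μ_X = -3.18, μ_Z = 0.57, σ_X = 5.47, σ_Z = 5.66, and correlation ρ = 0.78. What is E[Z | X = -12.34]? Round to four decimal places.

E[Z | X=x] = μ_Z + ρ(σ_Z/σ_X)(x − μ_X) for jointly normal variables.
E[Z | X=-12.34] = 0.57 + (0.78)·(5.66/5.47)·(-12.34 − (-3.18)) = 0.57 + (0.807093)·(-9.16) = -6.8230.

-6.8230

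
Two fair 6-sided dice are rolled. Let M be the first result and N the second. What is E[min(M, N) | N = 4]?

3

Outcomes with N = 4: (1,4), (2,4), (3,4), (4,4), (5,4), (6,4), each with probability 1/36.
E[min(M, N) | N = 4] = (1 + 2 + 3 + 4 + 4 + 4) / 6 = 3.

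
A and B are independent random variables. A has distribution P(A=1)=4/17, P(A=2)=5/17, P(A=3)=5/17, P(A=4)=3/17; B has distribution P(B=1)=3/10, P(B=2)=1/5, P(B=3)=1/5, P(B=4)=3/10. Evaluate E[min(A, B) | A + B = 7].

3

P(A + B = 7) = 21/170.
Summing min(A,B)·P(x,y) over outcomes with A + B = 7 gives 63/170.
E[min(A, B) | A + B = 7] = (63/170) / (21/170) = 3.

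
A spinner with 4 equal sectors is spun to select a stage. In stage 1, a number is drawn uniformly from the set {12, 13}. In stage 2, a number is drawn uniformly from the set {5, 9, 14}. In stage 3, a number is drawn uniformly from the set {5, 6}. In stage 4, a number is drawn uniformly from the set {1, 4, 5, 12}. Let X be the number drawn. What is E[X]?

197/24

E[X | stage 1] = (12+13)/2 = 25/2.
E[X | stage 2] = (5+9+14)/3 = 28/3.
E[X | stage 3] = (5+6)/2 = 11/2.
E[X | stage 4] = (1+4+5+12)/4 = 11/2.
By the law of total expectation,
E[X] = (1/4)·(25/2) + (1/4)·(28/3) + (1/4)·(11/2) + (1/4)·(11/2) = 197/24.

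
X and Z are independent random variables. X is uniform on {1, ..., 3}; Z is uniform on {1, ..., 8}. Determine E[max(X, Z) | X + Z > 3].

107/21

P(X + Z > 3) = 7/8.
Summing max(X,Z)·P(x,y) over outcomes with X + Z > 3 gives 107/24.
E[max(X, Z) | X + Z > 3] = (107/24) / (7/8) = 107/21.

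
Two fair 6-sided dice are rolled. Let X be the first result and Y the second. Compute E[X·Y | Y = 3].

21/2

Outcomes with Y = 3: (1,3), (2,3), (3,3), (4,3), (5,3), (6,3), each with probability 1/36.
E[X·Y | Y = 3] = (3 + 6 + 9 + 12 + 15 + 18) / 6 = 21/2.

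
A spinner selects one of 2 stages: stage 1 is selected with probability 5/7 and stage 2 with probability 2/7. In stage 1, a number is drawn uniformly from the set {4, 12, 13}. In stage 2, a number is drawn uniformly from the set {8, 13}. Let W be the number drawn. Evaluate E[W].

E[W | stage 1] = (4+12+13)/3 = 29/3.
E[W | stage 2] = (8+13)/2 = 21/2.
E[W] = (5/7)·(29/3) + (2/7)·(21/2) = 208/21.

208/21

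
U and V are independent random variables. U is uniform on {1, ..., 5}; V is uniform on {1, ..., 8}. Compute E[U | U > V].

4

P(U > V) = 1/4.
Summing U·P(x,y) over outcomes with U > V gives 1.
E[U | U > V] = (1) / (1/4) = 4.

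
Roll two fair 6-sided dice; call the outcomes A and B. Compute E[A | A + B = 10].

5

Outcomes with A + B = 10: (4,6), (5,5), (6,4), each with probability 1/36.
E[A | A + B = 10] = (4 + 5 + 6) / 3 = 5.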